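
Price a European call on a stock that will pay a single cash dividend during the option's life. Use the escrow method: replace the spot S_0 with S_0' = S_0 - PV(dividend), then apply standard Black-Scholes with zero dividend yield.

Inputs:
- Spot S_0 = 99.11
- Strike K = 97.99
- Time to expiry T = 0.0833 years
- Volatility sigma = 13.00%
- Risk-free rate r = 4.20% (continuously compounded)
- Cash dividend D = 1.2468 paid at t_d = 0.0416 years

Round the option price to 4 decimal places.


Answer: Price = 1.5746

Derivation:
PV(D) = D * exp(-r * t_d) = 1.2468 * 0.99825433 = 1.24462349
S_0' = S_0 - PV(D) = 99.1100 - 1.24462349 = 97.86537651
d1 = (ln(S_0'/K) + (r + sigma^2/2)*T) / (sigma*sqrt(T)) = 0.07808788
d2 = d1 - sigma*sqrt(T) = 0.04056761
exp(-rT) = 0.99650751
N(d1) = 0.53112092; N(d2) = 0.51617970
C = S_0' * N(d1) - K * exp(-rT) * N(d2) = 97.86537651 * 0.53112092 - 97.9900 * 0.99650751 * 0.51617970 = 1.5746


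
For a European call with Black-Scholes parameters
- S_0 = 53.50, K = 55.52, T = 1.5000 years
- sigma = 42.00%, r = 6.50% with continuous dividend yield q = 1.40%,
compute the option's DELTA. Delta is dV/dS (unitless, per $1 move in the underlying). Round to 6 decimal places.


Answer: Delta = 0.617652

Derivation:
d1 = 0.3338661085; d2 = -0.1805267375
phi(d1) = 0.3773161600; exp(-qT) = 0.9792189646; exp(-rT) = 0.9071023416
N(d1) = 0.6307597023
Delta = exp(-qT) * N(d1) = 0.9792189646 * 0.6307597023 = 0.617652


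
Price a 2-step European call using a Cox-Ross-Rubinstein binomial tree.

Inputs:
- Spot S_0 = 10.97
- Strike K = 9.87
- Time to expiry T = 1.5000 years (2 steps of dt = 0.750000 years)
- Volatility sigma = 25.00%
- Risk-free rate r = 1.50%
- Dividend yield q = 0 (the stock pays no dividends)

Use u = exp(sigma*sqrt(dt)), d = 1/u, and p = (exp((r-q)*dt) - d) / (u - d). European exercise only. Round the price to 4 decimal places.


Answer: Price = V(0,0) = 2.0706

Derivation:
dt = T/N = 0.750000
u = exp(sigma*sqrt(dt)) = 1.241731; d = 1/u = 0.805327
p = (exp((r-q)*dt) - d) / (u - d) = 0.472008
Discount per step: exp(-r*dt) = 0.988813
Stock lattice S(k, i) with i counting down-moves:
  k=0: S(0,0) = 10.9700
  k=1: S(1,0) = 13.6218; S(1,1) = 8.8344
  k=2: S(2,0) = 16.9146; S(2,1) = 10.9700; S(2,2) = 7.1146
Terminal payoffs V(N, i) = max(S_T - K, 0):
  V(2,0) = 7.044597; V(2,1) = 1.100000; V(2,2) = 0.000000
Backward induction: V(k, i) = exp(-r*dt) * [p * V(k+1, i) + (1-p) * V(k+1, i+1)].
  V(1,0) = exp(-r*dt) * [p*7.044597 + (1-p)*1.100000] = 3.862204
  V(1,1) = exp(-r*dt) * [p*1.100000 + (1-p)*0.000000] = 0.513401
  V(0,0) = exp(-r*dt) * [p*3.862204 + (1-p)*0.513401] = 2.070637


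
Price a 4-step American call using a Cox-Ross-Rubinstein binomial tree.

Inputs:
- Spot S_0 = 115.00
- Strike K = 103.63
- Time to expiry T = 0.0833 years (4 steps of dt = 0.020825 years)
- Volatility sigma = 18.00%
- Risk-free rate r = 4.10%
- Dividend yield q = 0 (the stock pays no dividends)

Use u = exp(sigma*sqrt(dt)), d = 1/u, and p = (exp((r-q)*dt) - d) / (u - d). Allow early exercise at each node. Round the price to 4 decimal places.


dt = T/N = 0.020825
u = exp(sigma*sqrt(dt)) = 1.026316; d = 1/u = 0.974359
p = (exp((r-q)*dt) - d) / (u - d) = 0.509947
Discount per step: exp(-r*dt) = 0.999147
Stock lattice S(k, i) with i counting down-moves:
  k=0: S(0,0) = 115.0000
  k=1: S(1,0) = 118.0263; S(1,1) = 112.0513
  k=2: S(2,0) = 121.1323; S(2,1) = 115.0000; S(2,2) = 109.1782
  k=3: S(3,0) = 124.3200; S(3,1) = 118.0263; S(3,2) = 112.0513; S(3,3) = 106.3787
  k=4: S(4,0) = 127.5916; S(4,1) = 121.1323; S(4,2) = 115.0000; S(4,3) = 109.1782; S(4,4) = 103.6510
Terminal payoffs V(N, i) = max(S_T - K, 0):
  V(4,0) = 23.961581; V(4,1) = 17.502291; V(4,2) = 11.370000; V(4,3) = 5.548155; V(4,4) = 0.021039
Backward induction: V(k, i) = exp(-r*dt) * [p * V(k+1, i) + (1-p) * V(k+1, i+1)]; then take max(V_cont, immediate exercise) for American.
  V(3,0) = exp(-r*dt) * [p*23.961581 + (1-p)*17.502291] = 20.778436; exercise = 20.689992; V(3,0) = max -> 20.778436
  V(3,1) = exp(-r*dt) * [p*17.502291 + (1-p)*11.370000] = 14.484769; exercise = 14.396325; V(3,1) = max -> 14.484769
  V(3,2) = exp(-r*dt) * [p*11.370000 + (1-p)*5.548155] = 8.509717; exercise = 8.421273; V(3,2) = max -> 8.509717
  V(3,3) = exp(-r*dt) * [p*5.548155 + (1-p)*0.021039] = 2.837151; exercise = 2.748707; V(3,3) = max -> 2.837151
  V(2,0) = exp(-r*dt) * [p*20.778436 + (1-p)*14.484769] = 17.679103; exercise = 17.502291; V(2,0) = max -> 17.679103
  V(2,1) = exp(-r*dt) * [p*14.484769 + (1-p)*8.509717] = 11.546813; exercise = 11.370000; V(2,1) = max -> 11.546813
  V(2,2) = exp(-r*dt) * [p*8.509717 + (1-p)*2.837151] = 5.724968; exercise = 5.548155; V(2,2) = max -> 5.724968
  V(1,0) = exp(-r*dt) * [p*17.679103 + (1-p)*11.546813] = 14.661431; exercise = 14.396325; V(1,0) = max -> 14.661431
  V(1,1) = exp(-r*dt) * [p*11.546813 + (1-p)*5.724968] = 8.686379; exercise = 8.421273; V(1,1) = max -> 8.686379
  V(0,0) = exp(-r*dt) * [p*14.661431 + (1-p)*8.686379] = 11.723324; exercise = 11.370000; V(0,0) = max -> 11.723324

Answer: Price = V(0,0) = 11.7233


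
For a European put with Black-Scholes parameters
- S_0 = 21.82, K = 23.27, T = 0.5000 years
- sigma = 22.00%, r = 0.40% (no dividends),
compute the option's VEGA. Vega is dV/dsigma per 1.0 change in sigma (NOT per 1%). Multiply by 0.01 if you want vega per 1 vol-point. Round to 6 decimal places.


d1 = -0.3229420753; d2 = -0.4785055672
phi(d1) = 0.3786722116; exp(-qT) = 1.0000000000; exp(-rT) = 0.9980019987
Vega = S * exp(-qT) * phi(d1) * sqrt(T) = 21.8200 * 1.0000000000 * 0.3786722116 * 0.7071067812 = 5.842560

Answer: Vega = 5.842560


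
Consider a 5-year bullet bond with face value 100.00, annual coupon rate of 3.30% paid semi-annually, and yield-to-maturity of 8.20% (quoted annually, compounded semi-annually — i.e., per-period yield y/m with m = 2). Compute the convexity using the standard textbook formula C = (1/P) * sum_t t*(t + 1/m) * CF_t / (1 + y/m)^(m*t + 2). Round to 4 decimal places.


Coupon per period c = face * coupon_rate / m = 1.650000
Periods per year m = 2; per-period yield y/m = 0.041000
Number of cashflows N = 10
Cashflows (t years, CF_t, discount factor 1/(1+y/m)^(m*t), PV):
  t = 0.5000: CF_t = 1.650000, DF = 0.960615, PV = 1.585014
  t = 1.0000: CF_t = 1.650000, DF = 0.922781, PV = 1.522588
  t = 1.5000: CF_t = 1.650000, DF = 0.886437, PV = 1.462621
  t = 2.0000: CF_t = 1.650000, DF = 0.851524, PV = 1.405015
  t = 2.5000: CF_t = 1.650000, DF = 0.817987, PV = 1.349678
  t = 3.0000: CF_t = 1.650000, DF = 0.785770, PV = 1.296521
  t = 3.5000: CF_t = 1.650000, DF = 0.754823, PV = 1.245457
  t = 4.0000: CF_t = 1.650000, DF = 0.725094, PV = 1.196405
  t = 4.5000: CF_t = 1.650000, DF = 0.696536, PV = 1.149284
  t = 5.0000: CF_t = 101.650000, DF = 0.669103, PV = 68.014277
Price P = sum_t PV_t = 80.226862
Convexity numerator sum_t t*(t + 1/m) * CF_t / (1+y/m)^(m*t + 2):
  t = 0.5000: term = 0.731310
  t = 1.0000: term = 2.107523
  t = 1.5000: term = 4.049035
  t = 2.0000: term = 6.482605
  t = 2.5000: term = 9.340930
  t = 3.0000: term = 12.562249
  t = 3.5000: term = 16.089977
  t = 4.0000: term = 19.872347
  t = 4.5000: term = 23.862088
  t = 5.0000: term = 1725.962369
Convexity = (1/P) * sum = 1821.060433 / 80.226862 = 22.698887

Answer: Convexity = 22.6989


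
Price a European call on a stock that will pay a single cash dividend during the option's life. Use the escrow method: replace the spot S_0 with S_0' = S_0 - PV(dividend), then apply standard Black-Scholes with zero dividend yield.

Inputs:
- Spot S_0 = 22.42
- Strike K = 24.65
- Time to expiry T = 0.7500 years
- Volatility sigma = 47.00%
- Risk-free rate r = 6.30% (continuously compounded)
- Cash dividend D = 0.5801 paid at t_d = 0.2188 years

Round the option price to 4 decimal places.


PV(D) = D * exp(-r * t_d) = 0.5801 * 0.98631017 = 0.57215853
S_0' = S_0 - PV(D) = 22.4200 - 0.57215853 = 21.84784147
d1 = (ln(S_0'/K) + (r + sigma^2/2)*T) / (sigma*sqrt(T)) = 0.02312528
d2 = d1 - sigma*sqrt(T) = -0.38390666
exp(-rT) = 0.95384891
N(d1) = 0.50922483; N(d2) = 0.35052382
C = S_0' * N(d1) - K * exp(-rT) * N(d2) = 21.84784147 * 0.50922483 - 24.6500 * 0.95384891 * 0.35052382 = 2.8838

Answer: Price = 2.8838


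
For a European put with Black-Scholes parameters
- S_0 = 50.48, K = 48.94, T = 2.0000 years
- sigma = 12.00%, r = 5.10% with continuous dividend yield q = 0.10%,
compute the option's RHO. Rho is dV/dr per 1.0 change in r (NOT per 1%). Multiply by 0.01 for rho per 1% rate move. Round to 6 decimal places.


Answer: Rho = -21.748155

Derivation:
d1 = 0.8566725946; d2 = 0.6869669671
phi(d1) = 0.2764065471; exp(-qT) = 0.9980019987; exp(-rT) = 0.9030295517
N(-d2) = 0.2460517724
Rho = -K*T*exp(-rT)*N(-d2) = -48.9400 * 2.0000 * 0.9030295517 * 0.2460517724 = -21.748155


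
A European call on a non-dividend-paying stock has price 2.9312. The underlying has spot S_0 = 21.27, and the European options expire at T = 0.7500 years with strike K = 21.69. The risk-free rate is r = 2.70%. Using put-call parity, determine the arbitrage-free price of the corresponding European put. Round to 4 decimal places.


Answer: Put price = 2.9164

Derivation:
Put-call parity: C - P = S_0 * exp(-qT) - K * exp(-rT).
S_0 * exp(-qT) = 21.2700 * 1.00000000 = 21.27000000
K * exp(-rT) = 21.6900 * 0.97995365 = 21.25519476
P = C - S*exp(-qT) + K*exp(-rT)
P = 2.9312 - 21.27000000 + 21.25519476 = 2.9164


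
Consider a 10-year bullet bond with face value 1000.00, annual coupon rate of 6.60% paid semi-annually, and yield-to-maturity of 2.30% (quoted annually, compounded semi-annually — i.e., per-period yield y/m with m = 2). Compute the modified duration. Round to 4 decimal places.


Coupon per period c = face * coupon_rate / m = 33.000000
Periods per year m = 2; per-period yield y/m = 0.011500
Number of cashflows N = 20
Cashflows (t years, CF_t, discount factor 1/(1+y/m)^(m*t), PV):
  t = 0.5000: CF_t = 33.000000, DF = 0.988631, PV = 32.624815
  t = 1.0000: CF_t = 33.000000, DF = 0.977391, PV = 32.253895
  t = 1.5000: CF_t = 33.000000, DF = 0.966279, PV = 31.887192
  t = 2.0000: CF_t = 33.000000, DF = 0.955293, PV = 31.524659
  t = 2.5000: CF_t = 33.000000, DF = 0.944432, PV = 31.166247
  t = 3.0000: CF_t = 33.000000, DF = 0.933694, PV = 30.811910
  t = 3.5000: CF_t = 33.000000, DF = 0.923079, PV = 30.461601
  t = 4.0000: CF_t = 33.000000, DF = 0.912584, PV = 30.115276
  t = 4.5000: CF_t = 33.000000, DF = 0.902209, PV = 29.772887
  t = 5.0000: CF_t = 33.000000, DF = 0.891951, PV = 29.434392
  t = 5.5000: CF_t = 33.000000, DF = 0.881810, PV = 29.099745
  t = 6.0000: CF_t = 33.000000, DF = 0.871785, PV = 28.768903
  t = 6.5000: CF_t = 33.000000, DF = 0.861873, PV = 28.441822
  t = 7.0000: CF_t = 33.000000, DF = 0.852075, PV = 28.118459
  t = 7.5000: CF_t = 33.000000, DF = 0.842387, PV = 27.798773
  t = 8.0000: CF_t = 33.000000, DF = 0.832810, PV = 27.482722
  t = 8.5000: CF_t = 33.000000, DF = 0.823341, PV = 27.170264
  t = 9.0000: CF_t = 33.000000, DF = 0.813981, PV = 26.861358
  t = 9.5000: CF_t = 33.000000, DF = 0.804726, PV = 26.555965
  t = 10.0000: CF_t = 1033.000000, DF = 0.795577, PV = 821.831114
Price P = sum_t PV_t = 1382.181998
First compute Macaulay numerator sum_t t * PV_t:
  t * PV_t at t = 0.5000: 16.312407
  t * PV_t at t = 1.0000: 32.253895
  t * PV_t at t = 1.5000: 47.830788
  t * PV_t at t = 2.0000: 63.049317
  t * PV_t at t = 2.5000: 77.915617
  t * PV_t at t = 3.0000: 92.435729
  t * PV_t at t = 3.5000: 106.615605
  t * PV_t at t = 4.0000: 120.461103
  t * PV_t at t = 4.5000: 133.977994
  t * PV_t at t = 5.0000: 147.171960
  t * PV_t at t = 5.5000: 160.048597
  t * PV_t at t = 6.0000: 172.613415
  t * PV_t at t = 6.5000: 184.871840
  t * PV_t at t = 7.0000: 196.829215
  t * PV_t at t = 7.5000: 208.490800
  t * PV_t at t = 8.0000: 219.861777
  t * PV_t at t = 8.5000: 230.947244
  t * PV_t at t = 9.0000: 241.752226
  t * PV_t at t = 9.5000: 252.281666
  t * PV_t at t = 10.0000: 8218.311141
Macaulay duration D = 10924.032335 / 1382.181998 = 7.903469
Modified duration = D / (1 + y/m) = 7.903469 / (1 + 0.011500) = 7.813612

Answer: Modified duration = 7.8136


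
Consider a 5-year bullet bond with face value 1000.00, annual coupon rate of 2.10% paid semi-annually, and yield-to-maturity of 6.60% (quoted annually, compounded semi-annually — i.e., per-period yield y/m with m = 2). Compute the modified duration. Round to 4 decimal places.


Coupon per period c = face * coupon_rate / m = 10.500000
Periods per year m = 2; per-period yield y/m = 0.033000
Number of cashflows N = 10
Cashflows (t years, CF_t, discount factor 1/(1+y/m)^(m*t), PV):
  t = 0.5000: CF_t = 10.500000, DF = 0.968054, PV = 10.164569
  t = 1.0000: CF_t = 10.500000, DF = 0.937129, PV = 9.839854
  t = 1.5000: CF_t = 10.500000, DF = 0.907192, PV = 9.525512
  t = 2.0000: CF_t = 10.500000, DF = 0.878211, PV = 9.221212
  t = 2.5000: CF_t = 10.500000, DF = 0.850156, PV = 8.926633
  t = 3.0000: CF_t = 10.500000, DF = 0.822997, PV = 8.641465
  t = 3.5000: CF_t = 10.500000, DF = 0.796705, PV = 8.365406
  t = 4.0000: CF_t = 10.500000, DF = 0.771254, PV = 8.098167
  t = 4.5000: CF_t = 10.500000, DF = 0.746616, PV = 7.839465
  t = 5.0000: CF_t = 1010.500000, DF = 0.722764, PV = 730.353480
Price P = sum_t PV_t = 810.975763
First compute Macaulay numerator sum_t t * PV_t:
  t * PV_t at t = 0.5000: 5.082285
  t * PV_t at t = 1.0000: 9.839854
  t * PV_t at t = 1.5000: 14.288268
  t * PV_t at t = 2.0000: 18.442424
  t * PV_t at t = 2.5000: 22.316583
  t * PV_t at t = 3.0000: 25.924395
  t * PV_t at t = 3.5000: 29.278923
  t * PV_t at t = 4.0000: 32.392668
  t * PV_t at t = 4.5000: 35.277591
  t * PV_t at t = 5.0000: 3651.767398
Macaulay duration D = 3844.610388 / 810.975763 = 4.740722
Modified duration = D / (1 + y/m) = 4.740722 / (1 + 0.033000) = 4.589276

Answer: Modified duration = 4.5893


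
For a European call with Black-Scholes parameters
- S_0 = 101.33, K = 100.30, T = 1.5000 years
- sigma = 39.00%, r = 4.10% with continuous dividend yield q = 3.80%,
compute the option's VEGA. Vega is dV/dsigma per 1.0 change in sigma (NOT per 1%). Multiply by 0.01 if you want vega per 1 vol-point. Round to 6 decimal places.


d1 = 0.2696361095; d2 = -0.2080143903
phi(d1) = 0.3847004310; exp(-qT) = 0.9445940694; exp(-rT) = 0.9403529457
Vega = S * exp(-qT) * phi(d1) * sqrt(T) = 101.3300 * 0.9445940694 * 0.3847004310 * 1.2247448714 = 45.097406

Answer: Vega = 45.097406


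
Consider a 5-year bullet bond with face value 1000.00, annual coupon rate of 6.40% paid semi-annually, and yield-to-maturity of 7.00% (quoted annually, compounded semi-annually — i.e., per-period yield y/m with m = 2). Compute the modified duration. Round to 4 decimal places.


Answer: Modified duration = 4.2002

Derivation:
Coupon per period c = face * coupon_rate / m = 32.000000
Periods per year m = 2; per-period yield y/m = 0.035000
Number of cashflows N = 10
Cashflows (t years, CF_t, discount factor 1/(1+y/m)^(m*t), PV):
  t = 0.5000: CF_t = 32.000000, DF = 0.966184, PV = 30.917874
  t = 1.0000: CF_t = 32.000000, DF = 0.933511, PV = 29.872342
  t = 1.5000: CF_t = 32.000000, DF = 0.901943, PV = 28.862167
  t = 2.0000: CF_t = 32.000000, DF = 0.871442, PV = 27.886151
  t = 2.5000: CF_t = 32.000000, DF = 0.841973, PV = 26.943141
  t = 3.0000: CF_t = 32.000000, DF = 0.813501, PV = 26.032021
  t = 3.5000: CF_t = 32.000000, DF = 0.785991, PV = 25.151711
  t = 4.0000: CF_t = 32.000000, DF = 0.759412, PV = 24.301170
  t = 4.5000: CF_t = 32.000000, DF = 0.733731, PV = 23.479391
  t = 5.0000: CF_t = 1032.000000, DF = 0.708919, PV = 731.604216
Price P = sum_t PV_t = 975.050184
First compute Macaulay numerator sum_t t * PV_t:
  t * PV_t at t = 0.5000: 15.458937
  t * PV_t at t = 1.0000: 29.872342
  t * PV_t at t = 1.5000: 43.293250
  t * PV_t at t = 2.0000: 55.772303
  t * PV_t at t = 2.5000: 67.357853
  t * PV_t at t = 3.0000: 78.096062
  t * PV_t at t = 3.5000: 88.030988
  t * PV_t at t = 4.0000: 97.204679
  t * PV_t at t = 4.5000: 105.657260
  t * PV_t at t = 5.0000: 3658.021079
Macaulay duration D = 4238.764753 / 975.050184 = 4.347227
Modified duration = D / (1 + y/m) = 4.347227 / (1 + 0.035000) = 4.200220


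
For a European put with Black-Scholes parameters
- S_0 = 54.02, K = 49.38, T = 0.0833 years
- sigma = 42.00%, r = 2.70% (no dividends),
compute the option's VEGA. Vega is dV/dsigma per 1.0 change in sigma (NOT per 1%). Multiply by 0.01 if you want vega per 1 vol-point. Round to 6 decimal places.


d1 = 0.8200428482; d2 = 0.6988235428
phi(d1) = 0.2850263435; exp(-qT) = 1.0000000000; exp(-rT) = 0.9977534273
Vega = S * exp(-qT) * phi(d1) * sqrt(T) = 54.0200 * 1.0000000000 * 0.2850263435 * 0.2886173938 = 4.443878

Answer: Vega = 4.443878


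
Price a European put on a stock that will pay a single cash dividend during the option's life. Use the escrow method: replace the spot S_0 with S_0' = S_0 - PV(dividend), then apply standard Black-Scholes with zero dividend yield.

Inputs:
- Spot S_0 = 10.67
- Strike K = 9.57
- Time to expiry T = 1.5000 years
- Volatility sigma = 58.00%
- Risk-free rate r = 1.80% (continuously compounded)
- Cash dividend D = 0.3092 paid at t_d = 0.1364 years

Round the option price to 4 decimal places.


Answer: Price = 2.2366

Derivation:
PV(D) = D * exp(-r * t_d) = 0.3092 * 0.99754781 = 0.30844178
S_0' = S_0 - PV(D) = 10.6700 - 0.30844178 = 10.36155822
d1 = (ln(S_0'/K) + (r + sigma^2/2)*T) / (sigma*sqrt(T)) = 0.50505864
d2 = d1 - sigma*sqrt(T) = -0.20529339
exp(-rT) = 0.97336124
N(-d1) = 0.30675883; N(-d2) = 0.58132854
P = K * exp(-rT) * N(-d2) - S_0' * N(-d1) = 9.5700 * 0.97336124 * 0.58132854 - 10.36155822 * 0.30675883 = 2.2366


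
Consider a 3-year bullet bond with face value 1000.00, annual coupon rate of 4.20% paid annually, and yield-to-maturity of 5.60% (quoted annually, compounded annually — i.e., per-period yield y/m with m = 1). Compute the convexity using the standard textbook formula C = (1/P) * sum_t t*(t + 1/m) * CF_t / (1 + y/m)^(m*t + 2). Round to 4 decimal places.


Answer: Convexity = 10.1798

Derivation:
Coupon per period c = face * coupon_rate / m = 42.000000
Periods per year m = 1; per-period yield y/m = 0.056000
Number of cashflows N = 3
Cashflows (t years, CF_t, discount factor 1/(1+y/m)^(m*t), PV):
  t = 1.0000: CF_t = 42.000000, DF = 0.946970, PV = 39.772727
  t = 2.0000: CF_t = 42.000000, DF = 0.896752, PV = 37.663567
  t = 3.0000: CF_t = 1042.000000, DF = 0.849197, PV = 884.862855
Price P = sum_t PV_t = 962.299149
Convexity numerator sum_t t*(t + 1/m) * CF_t / (1+y/m)^(m*t + 2):
  t = 1.0000: term = 71.332514
  t = 2.0000: term = 202.649188
  t = 3.0000: term = 9522.026242
Convexity = (1/P) * sum = 9796.007944 / 962.299149 = 10.179795


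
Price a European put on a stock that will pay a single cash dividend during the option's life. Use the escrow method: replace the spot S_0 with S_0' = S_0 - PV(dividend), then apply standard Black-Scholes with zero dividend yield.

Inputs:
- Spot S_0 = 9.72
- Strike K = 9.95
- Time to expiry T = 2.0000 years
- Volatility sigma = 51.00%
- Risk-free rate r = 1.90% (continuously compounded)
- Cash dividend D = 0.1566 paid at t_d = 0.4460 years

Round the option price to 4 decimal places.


Answer: Price = 2.7028

Derivation:
PV(D) = D * exp(-r * t_d) = 0.1566 * 0.99156180 = 0.15527858
S_0' = S_0 - PV(D) = 9.7200 - 0.15527858 = 9.56472142
d1 = (ln(S_0'/K) + (r + sigma^2/2)*T) / (sigma*sqrt(T)) = 0.35855711
d2 = d1 - sigma*sqrt(T) = -0.36269181
exp(-rT) = 0.96271294
N(-d1) = 0.35996322; N(-d2) = 0.64158244
P = K * exp(-rT) * N(-d2) - S_0' * N(-d1) = 9.9500 * 0.96271294 * 0.64158244 - 9.56472142 * 0.35996322 = 2.7028


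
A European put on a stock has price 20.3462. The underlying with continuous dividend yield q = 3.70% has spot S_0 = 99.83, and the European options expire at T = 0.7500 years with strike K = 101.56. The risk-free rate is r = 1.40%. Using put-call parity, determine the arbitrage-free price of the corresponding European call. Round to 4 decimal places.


Answer: Call price = 16.9448

Derivation:
Put-call parity: C - P = S_0 * exp(-qT) - K * exp(-rT).
S_0 * exp(-qT) = 99.8300 * 0.97263149 = 97.09780207
K * exp(-rT) = 101.5600 * 0.98955493 = 100.49919895
C = P + S*exp(-qT) - K*exp(-rT)
C = 20.3462 + 97.09780207 - 100.49919895 = 16.9448


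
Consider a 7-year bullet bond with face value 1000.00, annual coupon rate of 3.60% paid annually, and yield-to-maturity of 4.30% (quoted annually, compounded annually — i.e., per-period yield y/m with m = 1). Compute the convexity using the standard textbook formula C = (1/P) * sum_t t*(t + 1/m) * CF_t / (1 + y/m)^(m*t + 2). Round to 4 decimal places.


Answer: Convexity = 44.6111

Derivation:
Coupon per period c = face * coupon_rate / m = 36.000000
Periods per year m = 1; per-period yield y/m = 0.043000
Number of cashflows N = 7
Cashflows (t years, CF_t, discount factor 1/(1+y/m)^(m*t), PV):
  t = 1.0000: CF_t = 36.000000, DF = 0.958773, PV = 34.515820
  t = 2.0000: CF_t = 36.000000, DF = 0.919245, PV = 33.092828
  t = 3.0000: CF_t = 36.000000, DF = 0.881347, PV = 31.728503
  t = 4.0000: CF_t = 36.000000, DF = 0.845012, PV = 30.420424
  t = 5.0000: CF_t = 36.000000, DF = 0.810174, PV = 29.166274
  t = 6.0000: CF_t = 36.000000, DF = 0.776773, PV = 27.963830
  t = 7.0000: CF_t = 1036.000000, DF = 0.744749, PV = 771.559808
Price P = sum_t PV_t = 958.447487
Convexity numerator sum_t t*(t + 1/m) * CF_t / (1+y/m)^(m*t + 2):
  t = 1.0000: term = 63.457005
  t = 2.0000: term = 182.522546
  t = 3.0000: term = 349.995294
  t = 4.0000: term = 559.276596
  t = 5.0000: term = 804.328758
  t = 6.0000: term = 1079.635916
  t = 7.0000: term = 39718.149537
Convexity = (1/P) * sum = 42757.365651 / 958.447487 = 44.611068


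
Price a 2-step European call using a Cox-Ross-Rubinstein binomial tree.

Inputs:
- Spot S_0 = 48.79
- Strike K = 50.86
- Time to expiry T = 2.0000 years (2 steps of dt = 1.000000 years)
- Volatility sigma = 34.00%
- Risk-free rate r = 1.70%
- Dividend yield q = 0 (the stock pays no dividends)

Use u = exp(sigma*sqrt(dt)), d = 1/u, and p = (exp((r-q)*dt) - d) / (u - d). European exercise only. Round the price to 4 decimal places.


dt = T/N = 1.000000
u = exp(sigma*sqrt(dt)) = 1.404948; d = 1/u = 0.711770
p = (exp((r-q)*dt) - d) / (u - d) = 0.440544
Discount per step: exp(-r*dt) = 0.983144
Stock lattice S(k, i) with i counting down-moves:
  k=0: S(0,0) = 48.7900
  k=1: S(1,0) = 68.5474; S(1,1) = 34.7273
  k=2: S(2,0) = 96.3055; S(2,1) = 48.7900; S(2,2) = 24.7178
Terminal payoffs V(N, i) = max(S_T - K, 0):
  V(2,0) = 45.445495; V(2,1) = 0.000000; V(2,2) = 0.000000
Backward induction: V(k, i) = exp(-r*dt) * [p * V(k+1, i) + (1-p) * V(k+1, i+1)].
  V(1,0) = exp(-r*dt) * [p*45.445495 + (1-p)*0.000000] = 19.683258
  V(1,1) = exp(-r*dt) * [p*0.000000 + (1-p)*0.000000] = 0.000000
  V(0,0) = exp(-r*dt) * [p*19.683258 + (1-p)*0.000000] = 8.525172

Answer: Price = V(0,0) = 8.5252


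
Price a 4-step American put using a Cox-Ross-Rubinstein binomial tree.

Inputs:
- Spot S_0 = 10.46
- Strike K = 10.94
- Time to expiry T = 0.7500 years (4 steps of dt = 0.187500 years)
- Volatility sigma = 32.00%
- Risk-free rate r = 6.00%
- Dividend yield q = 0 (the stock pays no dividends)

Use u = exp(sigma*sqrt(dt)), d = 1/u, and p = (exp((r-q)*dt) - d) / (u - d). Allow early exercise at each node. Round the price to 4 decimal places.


dt = T/N = 0.187500
u = exp(sigma*sqrt(dt)) = 1.148623; d = 1/u = 0.870607
p = (exp((r-q)*dt) - d) / (u - d) = 0.506108
Discount per step: exp(-r*dt) = 0.988813
Stock lattice S(k, i) with i counting down-moves:
  k=0: S(0,0) = 10.4600
  k=1: S(1,0) = 12.0146; S(1,1) = 9.1066
  k=2: S(2,0) = 13.8002; S(2,1) = 10.4600; S(2,2) = 7.9282
  k=3: S(3,0) = 15.8513; S(3,1) = 12.0146; S(3,2) = 9.1066; S(3,3) = 6.9024
  k=4: S(4,0) = 18.2072; S(4,1) = 13.8002; S(4,2) = 10.4600; S(4,3) = 7.9282; S(4,4) = 6.0093
Terminal payoffs V(N, i) = max(K - S_T, 0):
  V(4,0) = 0.000000; V(4,1) = 0.000000; V(4,2) = 0.480000; V(4,3) = 3.011766; V(4,4) = 4.930736
Backward induction: V(k, i) = exp(-r*dt) * [p * V(k+1, i) + (1-p) * V(k+1, i+1)]; then take max(V_cont, immediate exercise) for American.
  V(3,0) = exp(-r*dt) * [p*0.000000 + (1-p)*0.000000] = 0.000000; exercise = 0.000000; V(3,0) = max -> 0.000000
  V(3,1) = exp(-r*dt) * [p*0.000000 + (1-p)*0.480000] = 0.234416; exercise = 0.000000; V(3,1) = max -> 0.234416
  V(3,2) = exp(-r*dt) * [p*0.480000 + (1-p)*3.011766] = 1.711061; exercise = 1.833446; V(3,2) = max -> 1.833446
  V(3,3) = exp(-r*dt) * [p*3.011766 + (1-p)*4.930736] = 3.915235; exercise = 4.037620; V(3,3) = max -> 4.037620
  V(2,0) = exp(-r*dt) * [p*0.000000 + (1-p)*0.234416] = 0.114481; exercise = 0.000000; V(2,0) = max -> 0.114481
  V(2,1) = exp(-r*dt) * [p*0.234416 + (1-p)*1.833446] = 1.012707; exercise = 0.480000; V(2,1) = max -> 1.012707
  V(2,2) = exp(-r*dt) * [p*1.833446 + (1-p)*4.037620] = 2.889381; exercise = 3.011766; V(2,2) = max -> 3.011766
  V(1,0) = exp(-r*dt) * [p*0.114481 + (1-p)*1.012707] = 0.551864; exercise = 0.000000; V(1,0) = max -> 0.551864
  V(1,1) = exp(-r*dt) * [p*1.012707 + (1-p)*3.011766] = 1.977652; exercise = 1.833446; V(1,1) = max -> 1.977652
  V(0,0) = exp(-r*dt) * [p*0.551864 + (1-p)*1.977652] = 1.241997; exercise = 0.480000; V(0,0) = max -> 1.241997

Answer: Price = V(0,0) = 1.2420


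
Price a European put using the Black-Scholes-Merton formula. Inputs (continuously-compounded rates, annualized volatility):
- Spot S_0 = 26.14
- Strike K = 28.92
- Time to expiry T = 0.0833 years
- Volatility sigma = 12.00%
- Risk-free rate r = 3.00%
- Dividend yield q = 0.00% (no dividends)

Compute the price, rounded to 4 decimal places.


d1 = (ln(S/K) + (r - q + 0.5*sigma^2) * T) / (sigma * sqrt(T)) = -2.82865630
d2 = d1 - sigma * sqrt(T) = -2.86329039
exp(-rT) = 0.99750412; exp(-qT) = 1.00000000
P = K * exp(-rT) * N(-d2) - S_0 * exp(-qT) * N(-d1)
N(-d1) = 0.99766281; N(-d2) = 0.99790367
P = 28.9200 * 0.99750412 * 0.99790367 - 26.1400 * 1.00000000 * 0.99766281 = 2.7084

Answer: Price = 2.7084


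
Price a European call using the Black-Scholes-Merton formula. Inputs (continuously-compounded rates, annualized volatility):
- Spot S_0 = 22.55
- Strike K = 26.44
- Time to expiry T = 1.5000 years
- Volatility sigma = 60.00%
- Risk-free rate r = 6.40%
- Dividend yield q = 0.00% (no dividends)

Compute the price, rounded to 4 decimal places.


d1 = (ln(S/K) + (r - q + 0.5*sigma^2) * T) / (sigma * sqrt(T)) = 0.28149679
d2 = d1 - sigma * sqrt(T) = -0.45335013
exp(-rT) = 0.90846402; exp(-qT) = 1.00000000
C = S_0 * exp(-qT) * N(d1) - K * exp(-rT) * N(d2)
N(d1) = 0.61083531; N(d2) = 0.32514832
C = 22.5500 * 1.00000000 * 0.61083531 - 26.4400 * 0.90846402 * 0.32514832 = 5.9643

Answer: Price = 5.9643


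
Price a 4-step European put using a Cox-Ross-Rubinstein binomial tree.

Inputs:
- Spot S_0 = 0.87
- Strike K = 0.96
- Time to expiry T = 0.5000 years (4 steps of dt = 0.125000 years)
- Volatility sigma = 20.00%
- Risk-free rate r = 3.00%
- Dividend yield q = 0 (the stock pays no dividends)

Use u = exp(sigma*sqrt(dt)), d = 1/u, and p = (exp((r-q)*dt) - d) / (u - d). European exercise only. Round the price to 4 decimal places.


Answer: Price = V(0,0) = 0.0993

Derivation:
dt = T/N = 0.125000
u = exp(sigma*sqrt(dt)) = 1.073271; d = 1/u = 0.931731
p = (exp((r-q)*dt) - d) / (u - d) = 0.508874
Discount per step: exp(-r*dt) = 0.996257
Stock lattice S(k, i) with i counting down-moves:
  k=0: S(0,0) = 0.8700
  k=1: S(1,0) = 0.9337; S(1,1) = 0.8106
  k=2: S(2,0) = 1.0022; S(2,1) = 0.8700; S(2,2) = 0.7553
  k=3: S(3,0) = 1.0756; S(3,1) = 0.9337; S(3,2) = 0.8106; S(3,3) = 0.7037
  k=4: S(4,0) = 1.1544; S(4,1) = 1.0022; S(4,2) = 0.8700; S(4,3) = 0.7553; S(4,4) = 0.6557
Terminal payoffs V(N, i) = max(K - S_T, 0):
  V(4,0) = 0.000000; V(4,1) = 0.000000; V(4,2) = 0.090000; V(4,3) = 0.204733; V(4,4) = 0.304335
Backward induction: V(k, i) = exp(-r*dt) * [p * V(k+1, i) + (1-p) * V(k+1, i+1)].
  V(3,0) = exp(-r*dt) * [p*0.000000 + (1-p)*0.000000] = 0.000000
  V(3,1) = exp(-r*dt) * [p*0.000000 + (1-p)*0.090000] = 0.044036
  V(3,2) = exp(-r*dt) * [p*0.090000 + (1-p)*0.204733] = 0.145800
  V(3,3) = exp(-r*dt) * [p*0.204733 + (1-p)*0.304335] = 0.252700
  V(2,0) = exp(-r*dt) * [p*0.000000 + (1-p)*0.044036] = 0.021546
  V(2,1) = exp(-r*dt) * [p*0.044036 + (1-p)*0.145800] = 0.093663
  V(2,2) = exp(-r*dt) * [p*0.145800 + (1-p)*0.252700] = 0.197560
  V(1,0) = exp(-r*dt) * [p*0.021546 + (1-p)*0.093663] = 0.056752
  V(1,1) = exp(-r*dt) * [p*0.093663 + (1-p)*0.197560] = 0.144148
  V(0,0) = exp(-r*dt) * [p*0.056752 + (1-p)*0.144148] = 0.099301


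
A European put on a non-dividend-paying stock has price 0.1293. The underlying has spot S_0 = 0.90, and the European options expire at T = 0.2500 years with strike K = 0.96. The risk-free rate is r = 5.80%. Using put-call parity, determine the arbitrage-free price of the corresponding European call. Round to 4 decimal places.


Answer: Call price = 0.0831

Derivation:
Put-call parity: C - P = S_0 * exp(-qT) - K * exp(-rT).
S_0 * exp(-qT) = 0.9000 * 1.00000000 = 0.90000000
K * exp(-rT) = 0.9600 * 0.98560462 = 0.94618043
C = P + S*exp(-qT) - K*exp(-rT)
C = 0.1293 + 0.90000000 - 0.94618043 = 0.0831


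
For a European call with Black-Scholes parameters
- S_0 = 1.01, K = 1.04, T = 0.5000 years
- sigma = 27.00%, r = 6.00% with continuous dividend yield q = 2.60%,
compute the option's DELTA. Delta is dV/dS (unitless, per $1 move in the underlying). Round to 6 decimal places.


Answer: Delta = 0.505822

Derivation:
d1 = 0.0311892634; d2 = -0.1597295676
phi(d1) = 0.3987482880; exp(-qT) = 0.9870841350; exp(-rT) = 0.9704455335
N(d1) = 0.5124406988
Delta = exp(-qT) * N(d1) = 0.9870841350 * 0.5124406988 = 0.505822


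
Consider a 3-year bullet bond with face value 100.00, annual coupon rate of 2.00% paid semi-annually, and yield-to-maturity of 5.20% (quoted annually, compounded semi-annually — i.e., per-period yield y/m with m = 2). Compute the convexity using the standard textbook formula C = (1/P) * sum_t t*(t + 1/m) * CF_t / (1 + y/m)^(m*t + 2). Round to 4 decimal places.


Answer: Convexity = 9.6325

Derivation:
Coupon per period c = face * coupon_rate / m = 1.000000
Periods per year m = 2; per-period yield y/m = 0.026000
Number of cashflows N = 6
Cashflows (t years, CF_t, discount factor 1/(1+y/m)^(m*t), PV):
  t = 0.5000: CF_t = 1.000000, DF = 0.974659, PV = 0.974659
  t = 1.0000: CF_t = 1.000000, DF = 0.949960, PV = 0.949960
  t = 1.5000: CF_t = 1.000000, DF = 0.925887, PV = 0.925887
  t = 2.0000: CF_t = 1.000000, DF = 0.902424, PV = 0.902424
  t = 2.5000: CF_t = 1.000000, DF = 0.879555, PV = 0.879555
  t = 3.0000: CF_t = 101.000000, DF = 0.857266, PV = 86.583913
Price P = sum_t PV_t = 91.216398
Convexity numerator sum_t t*(t + 1/m) * CF_t / (1+y/m)^(m*t + 2):
  t = 0.5000: term = 0.462943
  t = 1.0000: term = 1.353636
  t = 1.5000: term = 2.638666
  t = 2.0000: term = 4.286332
  t = 2.5000: term = 6.266568
  t = 3.0000: term = 863.638087
Convexity = (1/P) * sum = 878.646232 / 91.216398 = 9.632547


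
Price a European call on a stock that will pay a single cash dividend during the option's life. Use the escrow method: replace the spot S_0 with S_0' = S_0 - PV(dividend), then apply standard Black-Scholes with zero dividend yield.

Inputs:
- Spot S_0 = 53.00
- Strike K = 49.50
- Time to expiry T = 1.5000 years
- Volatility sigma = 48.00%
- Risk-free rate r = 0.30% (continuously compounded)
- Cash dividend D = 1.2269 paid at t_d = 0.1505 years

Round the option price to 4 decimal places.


PV(D) = D * exp(-r * t_d) = 1.2269 * 0.99954860 = 1.22634618
S_0' = S_0 - PV(D) = 53.0000 - 1.22634618 = 51.77365382
d1 = (ln(S_0'/K) + (r + sigma^2/2)*T) / (sigma*sqrt(T)) = 0.37798474
d2 = d1 - sigma*sqrt(T) = -0.20989280
exp(-rT) = 0.99551011
N(d1) = 0.64727903; N(d2) = 0.41687567
C = S_0' * N(d1) - K * exp(-rT) * N(d2) = 51.77365382 * 0.64727903 - 49.5000 * 0.99551011 * 0.41687567 = 12.9693

Answer: Price = 12.9693


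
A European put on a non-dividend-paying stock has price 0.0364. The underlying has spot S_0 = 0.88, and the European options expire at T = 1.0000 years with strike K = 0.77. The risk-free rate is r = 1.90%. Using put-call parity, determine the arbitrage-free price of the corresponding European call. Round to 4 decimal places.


Answer: Call price = 0.1609

Derivation:
Put-call parity: C - P = S_0 * exp(-qT) - K * exp(-rT).
S_0 * exp(-qT) = 0.8800 * 1.00000000 = 0.88000000
K * exp(-rT) = 0.7700 * 0.98117936 = 0.75550811
C = P + S*exp(-qT) - K*exp(-rT)
C = 0.0364 + 0.88000000 - 0.75550811 = 0.1609


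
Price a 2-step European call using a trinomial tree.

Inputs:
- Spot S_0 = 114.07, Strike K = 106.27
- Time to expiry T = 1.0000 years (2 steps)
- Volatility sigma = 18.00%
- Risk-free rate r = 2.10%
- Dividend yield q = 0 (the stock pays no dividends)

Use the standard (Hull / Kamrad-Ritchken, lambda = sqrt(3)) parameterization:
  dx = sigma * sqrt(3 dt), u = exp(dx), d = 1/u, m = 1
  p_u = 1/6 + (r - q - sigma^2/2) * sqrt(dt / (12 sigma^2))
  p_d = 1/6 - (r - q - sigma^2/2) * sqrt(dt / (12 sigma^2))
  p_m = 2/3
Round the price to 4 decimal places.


dt = T/N = 0.500000; dx = sigma*sqrt(3*dt) = 0.220454
u = exp(dx) = 1.246643; d = 1/u = 0.802154
p_u = 0.172110, p_m = 0.666667, p_d = 0.161223
Discount per step: exp(-r*dt) = 0.989555
Stock lattice S(k, j) with j the centered position index:
  k=0: S(0,+0) = 114.0700
  k=1: S(1,-1) = 91.5018; S(1,+0) = 114.0700; S(1,+1) = 142.2045
  k=2: S(2,-2) = 73.3985; S(2,-1) = 91.5018; S(2,+0) = 114.0700; S(2,+1) = 142.2045; S(2,+2) = 177.2782
Terminal payoffs V(N, j) = max(S_T - K, 0):
  V(2,-2) = 0.000000; V(2,-1) = 0.000000; V(2,+0) = 7.800000; V(2,+1) = 35.934530; V(2,+2) = 71.008235
Backward induction: V(k, j) = exp(-r*dt) * [p_u * V(k+1, j+1) + p_m * V(k+1, j) + p_d * V(k+1, j-1)]
  V(1,-1) = exp(-r*dt) * [p_u*7.800000 + p_m*0.000000 + p_d*0.000000] = 1.328436
  V(1,+0) = exp(-r*dt) * [p_u*35.934530 + p_m*7.800000 + p_d*0.000000] = 11.265777
  V(1,+1) = exp(-r*dt) * [p_u*71.008235 + p_m*35.934530 + p_d*7.800000] = 37.044109
  V(0,+0) = exp(-r*dt) * [p_u*37.044109 + p_m*11.265777 + p_d*1.328436] = 13.953075

Answer: Price = V(0,0) = 13.9531


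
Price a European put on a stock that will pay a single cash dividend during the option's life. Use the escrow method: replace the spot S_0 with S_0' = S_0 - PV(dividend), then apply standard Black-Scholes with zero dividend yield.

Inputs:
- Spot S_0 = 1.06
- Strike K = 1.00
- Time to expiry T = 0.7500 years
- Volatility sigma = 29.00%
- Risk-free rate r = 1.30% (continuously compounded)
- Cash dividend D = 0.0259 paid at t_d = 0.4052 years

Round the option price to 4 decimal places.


Answer: Price = 0.0807

Derivation:
PV(D) = D * exp(-r * t_d) = 0.0259 * 0.99474625 = 0.02576393
S_0' = S_0 - PV(D) = 1.0600 - 0.02576393 = 1.03423607
d1 = (ln(S_0'/K) + (r + sigma^2/2)*T) / (sigma*sqrt(T)) = 0.29843259
d2 = d1 - sigma*sqrt(T) = 0.04728522
exp(-rT) = 0.99029738
N(-d1) = 0.38268651; N(-d2) = 0.48114295
P = K * exp(-rT) * N(-d2) - S_0' * N(-d1) = 1.0000 * 0.99029738 * 0.48114295 - 1.03423607 * 0.38268651 = 0.0807


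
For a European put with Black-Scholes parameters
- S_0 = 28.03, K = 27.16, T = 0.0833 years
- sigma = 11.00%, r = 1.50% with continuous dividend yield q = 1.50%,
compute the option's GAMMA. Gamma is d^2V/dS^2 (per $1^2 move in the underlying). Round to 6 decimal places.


Answer: Gamma = 0.269123

Derivation:
d1 = 1.0090120622; d2 = 0.9772641489
phi(d1) = 0.2397901282; exp(-qT) = 0.9987512803; exp(-rT) = 0.9987512803
Gamma = exp(-qT) * phi(d1) / (S * sigma * sqrt(T)) = 0.9987512803 * 0.2397901282 / (28.0300 * 0.1100 * 0.2886173938) = 0.269123


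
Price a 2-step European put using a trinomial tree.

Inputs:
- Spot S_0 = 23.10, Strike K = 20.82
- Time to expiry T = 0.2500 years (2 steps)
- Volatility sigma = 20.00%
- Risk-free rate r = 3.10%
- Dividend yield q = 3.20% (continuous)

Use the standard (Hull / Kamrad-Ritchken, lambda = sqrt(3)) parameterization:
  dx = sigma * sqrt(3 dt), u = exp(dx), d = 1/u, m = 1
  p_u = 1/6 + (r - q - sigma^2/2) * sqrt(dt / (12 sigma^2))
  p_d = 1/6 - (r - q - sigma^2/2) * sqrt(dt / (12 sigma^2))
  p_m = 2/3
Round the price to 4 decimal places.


Answer: Price = V(0,0) = 0.1753

Derivation:
dt = T/N = 0.125000; dx = sigma*sqrt(3*dt) = 0.122474
u = exp(dx) = 1.130290; d = 1/u = 0.884728
p_u = 0.155950, p_m = 0.666667, p_d = 0.177383
Discount per step: exp(-r*dt) = 0.996132
Stock lattice S(k, j) with j the centered position index:
  k=0: S(0,+0) = 23.1000
  k=1: S(1,-1) = 20.4372; S(1,+0) = 23.1000; S(1,+1) = 26.1097
  k=2: S(2,-2) = 18.0814; S(2,-1) = 20.4372; S(2,+0) = 23.1000; S(2,+1) = 26.1097; S(2,+2) = 29.5115
Terminal payoffs V(N, j) = max(K - S_T, 0):
  V(2,-2) = 2.738603; V(2,-1) = 0.382772; V(2,+0) = 0.000000; V(2,+1) = 0.000000; V(2,+2) = 0.000000
Backward induction: V(k, j) = exp(-r*dt) * [p_u * V(k+1, j+1) + p_m * V(k+1, j) + p_d * V(k+1, j-1)]
  V(1,-1) = exp(-r*dt) * [p_u*0.000000 + p_m*0.382772 + p_d*2.738603] = 0.738098
  V(1,+0) = exp(-r*dt) * [p_u*0.000000 + p_m*0.000000 + p_d*0.382772] = 0.067635
  V(1,+1) = exp(-r*dt) * [p_u*0.000000 + p_m*0.000000 + p_d*0.000000] = 0.000000
  V(0,+0) = exp(-r*dt) * [p_u*0.000000 + p_m*0.067635 + p_d*0.738098] = 0.175335


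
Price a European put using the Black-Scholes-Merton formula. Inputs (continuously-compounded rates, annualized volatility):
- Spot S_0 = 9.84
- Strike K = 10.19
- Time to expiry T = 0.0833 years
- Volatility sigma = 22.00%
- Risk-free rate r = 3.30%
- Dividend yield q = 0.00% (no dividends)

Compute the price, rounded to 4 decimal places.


Answer: Price = 0.4462

Derivation:
d1 = (ln(S/K) + (r - q + 0.5*sigma^2) * T) / (sigma * sqrt(T)) = -0.47540725
d2 = d1 - sigma * sqrt(T) = -0.53890307
exp(-rT) = 0.99725487; exp(-qT) = 1.00000000
P = K * exp(-rT) * N(-d2) - S_0 * exp(-qT) * N(-d1)
N(-d1) = 0.68275164; N(-d2) = 0.70502313
P = 10.1900 * 0.99725487 * 0.70502313 - 9.8400 * 1.00000000 * 0.68275164 = 0.4462


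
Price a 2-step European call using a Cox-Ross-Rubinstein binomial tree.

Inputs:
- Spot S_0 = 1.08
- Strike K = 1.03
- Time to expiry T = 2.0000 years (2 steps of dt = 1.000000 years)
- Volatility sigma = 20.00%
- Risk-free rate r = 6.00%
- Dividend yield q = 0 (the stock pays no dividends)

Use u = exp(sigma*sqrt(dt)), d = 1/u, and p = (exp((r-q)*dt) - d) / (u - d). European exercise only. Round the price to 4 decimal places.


dt = T/N = 1.000000
u = exp(sigma*sqrt(dt)) = 1.221403; d = 1/u = 0.818731
p = (exp((r-q)*dt) - d) / (u - d) = 0.603732
Discount per step: exp(-r*dt) = 0.941765
Stock lattice S(k, i) with i counting down-moves:
  k=0: S(0,0) = 1.0800
  k=1: S(1,0) = 1.3191; S(1,1) = 0.8842
  k=2: S(2,0) = 1.6112; S(2,1) = 1.0800; S(2,2) = 0.7239
Terminal payoffs V(N, i) = max(S_T - K, 0):
  V(2,0) = 0.581171; V(2,1) = 0.050000; V(2,2) = 0.000000
Backward induction: V(k, i) = exp(-r*dt) * [p * V(k+1, i) + (1-p) * V(k+1, i+1)].
  V(1,0) = exp(-r*dt) * [p*0.581171 + (1-p)*0.050000] = 0.349098
  V(1,1) = exp(-r*dt) * [p*0.050000 + (1-p)*0.000000] = 0.028429
  V(0,0) = exp(-r*dt) * [p*0.349098 + (1-p)*0.028429] = 0.209097

Answer: Price = V(0,0) = 0.2091


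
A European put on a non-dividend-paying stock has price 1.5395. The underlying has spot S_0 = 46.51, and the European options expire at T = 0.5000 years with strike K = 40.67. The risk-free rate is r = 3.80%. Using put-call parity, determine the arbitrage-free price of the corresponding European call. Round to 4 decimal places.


Put-call parity: C - P = S_0 * exp(-qT) - K * exp(-rT).
S_0 * exp(-qT) = 46.5100 * 1.00000000 = 46.51000000
K * exp(-rT) = 40.6700 * 0.98117936 = 39.90456466
C = P + S*exp(-qT) - K*exp(-rT)
C = 1.5395 + 46.51000000 - 39.90456466 = 8.1449

Answer: Call price = 8.1449


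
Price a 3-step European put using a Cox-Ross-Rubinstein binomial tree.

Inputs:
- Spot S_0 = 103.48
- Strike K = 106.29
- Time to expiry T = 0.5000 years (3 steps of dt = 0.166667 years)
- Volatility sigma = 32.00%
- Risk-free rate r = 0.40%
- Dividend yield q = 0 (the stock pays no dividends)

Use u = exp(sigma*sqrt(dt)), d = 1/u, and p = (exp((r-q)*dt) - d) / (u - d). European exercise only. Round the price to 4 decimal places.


Answer: Price = V(0,0) = 11.5255

Derivation:
dt = T/N = 0.166667
u = exp(sigma*sqrt(dt)) = 1.139557; d = 1/u = 0.877534
p = (exp((r-q)*dt) - d) / (u - d) = 0.469932
Discount per step: exp(-r*dt) = 0.999334
Stock lattice S(k, i) with i counting down-moves:
  k=0: S(0,0) = 103.4800
  k=1: S(1,0) = 117.9213; S(1,1) = 90.8072
  k=2: S(2,0) = 134.3781; S(2,1) = 103.4800; S(2,2) = 79.6864
  k=3: S(3,0) = 153.1315; S(3,1) = 117.9213; S(3,2) = 90.8072; S(3,3) = 69.9276
Terminal payoffs V(N, i) = max(K - S_T, 0):
  V(3,0) = 0.000000; V(3,1) = 0.000000; V(3,2) = 15.482770; V(3,3) = 36.362430
Backward induction: V(k, i) = exp(-r*dt) * [p * V(k+1, i) + (1-p) * V(k+1, i+1)].
  V(2,0) = exp(-r*dt) * [p*0.000000 + (1-p)*0.000000] = 0.000000
  V(2,1) = exp(-r*dt) * [p*0.000000 + (1-p)*15.482770] = 8.201457
  V(2,2) = exp(-r*dt) * [p*15.482770 + (1-p)*36.362430] = 26.532722
  V(1,0) = exp(-r*dt) * [p*0.000000 + (1-p)*8.201457] = 4.344435
  V(1,1) = exp(-r*dt) * [p*8.201457 + (1-p)*26.532722] = 17.906339
  V(0,0) = exp(-r*dt) * [p*4.344435 + (1-p)*17.906339] = 11.525485
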